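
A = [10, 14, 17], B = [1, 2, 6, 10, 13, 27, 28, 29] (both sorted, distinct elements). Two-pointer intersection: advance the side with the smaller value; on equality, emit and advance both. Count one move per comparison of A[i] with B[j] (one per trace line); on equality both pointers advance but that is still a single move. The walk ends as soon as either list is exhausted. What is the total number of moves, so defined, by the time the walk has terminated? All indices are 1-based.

7 moves

i=1 j=1: 10>1, j++
i=1 j=2: 10>2, j++
i=1 j=3: 10>6, j++
i=1 j=4: 10==10 emit, i++,j++
i=2 j=5: 14>13, j++
i=2 j=6: 14<27, i++
i=3 j=6: 17<27, i++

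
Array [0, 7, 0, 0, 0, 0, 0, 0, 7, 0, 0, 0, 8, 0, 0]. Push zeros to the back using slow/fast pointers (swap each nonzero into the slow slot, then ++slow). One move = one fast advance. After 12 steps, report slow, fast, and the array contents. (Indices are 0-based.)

slow=2, fast=12, a=[7, 7, 0, 0, 0, 0, 0, 0, 0, 0, 0, 0, 8, 0, 0]

slow=0 fast=0: a[fast]=0, fast++
slow=0 fast=1: a[fast]=7≠0 swap→a[0]=7, slow++,fast++
slow=1 fast=2: a[fast]=0, fast++
slow=1 fast=3: a[fast]=0, fast++
slow=1 fast=4: a[fast]=0, fast++
slow=1 fast=5: a[fast]=0, fast++
slow=1 fast=6: a[fast]=0, fast++
slow=1 fast=7: a[fast]=0, fast++
slow=1 fast=8: a[fast]=7≠0 swap→a[1]=7, slow++,fast++
slow=2 fast=9: a[fast]=0, fast++
slow=2 fast=10: a[fast]=0, fast++
slow=2 fast=11: a[fast]=0, fast++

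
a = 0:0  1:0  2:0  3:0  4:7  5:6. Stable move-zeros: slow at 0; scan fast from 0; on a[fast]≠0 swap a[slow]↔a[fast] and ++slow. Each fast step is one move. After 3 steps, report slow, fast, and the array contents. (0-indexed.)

slow=0, fast=3, a=[0, 0, 0, 0, 7, 6]

slow=0 fast=0: a[fast]=0, fast++
slow=0 fast=1: a[fast]=0, fast++
slow=0 fast=2: a[fast]=0, fast++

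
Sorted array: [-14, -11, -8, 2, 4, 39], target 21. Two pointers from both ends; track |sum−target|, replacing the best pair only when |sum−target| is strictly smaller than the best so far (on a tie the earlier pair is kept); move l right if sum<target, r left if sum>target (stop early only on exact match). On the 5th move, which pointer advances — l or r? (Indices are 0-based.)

l=0 r=5: -14+39=25 d=4 *, r--
l=0 r=4: -14+4=-10 d=31, l++
l=1 r=4: -11+4=-7 d=28, l++
l=2 r=4: -8+4=-4 d=25, l++
l=3 r=4: 2+4=6 d=15, l++

l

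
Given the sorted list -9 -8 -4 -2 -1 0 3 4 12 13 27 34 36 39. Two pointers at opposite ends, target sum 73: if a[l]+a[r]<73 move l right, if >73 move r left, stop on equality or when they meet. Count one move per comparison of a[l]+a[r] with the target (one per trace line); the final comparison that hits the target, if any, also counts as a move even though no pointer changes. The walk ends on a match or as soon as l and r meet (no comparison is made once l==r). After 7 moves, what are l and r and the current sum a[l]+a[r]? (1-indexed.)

l=8, r=14, sum=43

l=1 r=14: -9+39=30 <73, l++
l=2 r=14: -8+39=31 <73, l++
l=3 r=14: -4+39=35 <73, l++
l=4 r=14: -2+39=37 <73, l++
l=5 r=14: -1+39=38 <73, l++
l=6 r=14: 0+39=39 <73, l++
l=7 r=14: 3+39=42 <73, l++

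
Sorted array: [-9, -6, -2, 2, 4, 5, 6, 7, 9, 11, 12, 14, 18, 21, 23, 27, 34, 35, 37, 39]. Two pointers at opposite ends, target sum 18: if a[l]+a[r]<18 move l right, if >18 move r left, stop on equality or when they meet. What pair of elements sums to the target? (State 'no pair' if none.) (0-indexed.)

[0,19] -9+39=30 >18 → r--
[0,18] -9+37=28 >18 → r--
[0,17] -9+35=26 >18 → r--
[0,16] -9+34=25 >18 → r--
[0,15] -9+27=18 → found

(-9, 27)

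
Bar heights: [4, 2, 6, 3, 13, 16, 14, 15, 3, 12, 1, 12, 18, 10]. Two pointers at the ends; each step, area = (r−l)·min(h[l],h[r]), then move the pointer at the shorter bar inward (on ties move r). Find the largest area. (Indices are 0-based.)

l=0 r=13: min(4,10)*13=52 best=52 *, l++
l=1 r=13: min(2,10)*12=24 best=52, l++
l=2 r=13: min(6,10)*11=66 best=66 *, l++
l=3 r=13: min(3,10)*10=30 best=66, l++
l=4 r=13: min(13,10)*9=90 best=90 *, r--
l=4 r=12: min(13,18)*8=104 best=104 *, l++
l=5 r=12: min(16,18)*7=112 best=112 *, l++
l=6 r=12: min(14,18)*6=84 best=112, l++
l=7 r=12: min(15,18)*5=75 best=112, l++
l=8 r=12: min(3,18)*4=12 best=112, l++
l=9 r=12: min(12,18)*3=36 best=112, l++
l=10 r=12: min(1,18)*2=2 best=112, l++
l=11 r=12: min(12,18)*1=12 best=112, l++

max area = 112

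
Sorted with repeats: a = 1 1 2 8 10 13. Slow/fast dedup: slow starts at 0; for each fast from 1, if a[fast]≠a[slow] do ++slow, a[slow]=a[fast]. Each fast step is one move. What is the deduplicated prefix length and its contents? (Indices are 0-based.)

slow=0 fast=1: a[fast]=1=a[slow] dup, fast++
slow=0 fast=2: a[fast]=2≠a[slow]=1 write a[1]=2, slow++,fast++
slow=1 fast=3: a[fast]=8≠a[slow]=2 write a[2]=8, slow++,fast++
slow=2 fast=4: a[fast]=10≠a[slow]=8 write a[3]=10, slow++,fast++
slow=3 fast=5: a[fast]=13≠a[slow]=10 write a[4]=13, slow++,fast++

length 5; prefix = [1, 2, 8, 10, 13]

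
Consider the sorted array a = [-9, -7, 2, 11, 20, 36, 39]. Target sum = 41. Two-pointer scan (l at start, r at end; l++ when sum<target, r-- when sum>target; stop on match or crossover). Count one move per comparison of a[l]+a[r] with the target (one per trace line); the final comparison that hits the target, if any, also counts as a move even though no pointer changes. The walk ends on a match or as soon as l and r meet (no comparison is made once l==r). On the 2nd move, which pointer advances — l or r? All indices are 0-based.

l=0 r=6: -9+39=30 <41, l++
l=1 r=6: -7+39=32 <41, l++

l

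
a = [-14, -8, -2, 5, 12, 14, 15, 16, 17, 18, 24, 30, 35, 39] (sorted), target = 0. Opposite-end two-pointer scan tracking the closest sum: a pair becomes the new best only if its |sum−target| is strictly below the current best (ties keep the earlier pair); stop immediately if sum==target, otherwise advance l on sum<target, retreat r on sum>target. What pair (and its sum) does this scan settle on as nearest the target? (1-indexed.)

pair (-14, 14) with sum 0 (|Δ|=0)

[1,14] -14+39=25 d=25 * → r--
[1,13] -14+35=21 d=21 * → r--
[1,12] -14+30=16 d=16 * → r--
[1,11] -14+24=10 d=10 * → r--
[1,10] -14+18=4 d=4 * → r--
[1,9] -14+17=3 d=3 * → r--
[1,8] -14+16=2 d=2 * → r--
[1,7] -14+15=1 d=1 * → r--
[1,6] -14+14=0 d=0 * → stop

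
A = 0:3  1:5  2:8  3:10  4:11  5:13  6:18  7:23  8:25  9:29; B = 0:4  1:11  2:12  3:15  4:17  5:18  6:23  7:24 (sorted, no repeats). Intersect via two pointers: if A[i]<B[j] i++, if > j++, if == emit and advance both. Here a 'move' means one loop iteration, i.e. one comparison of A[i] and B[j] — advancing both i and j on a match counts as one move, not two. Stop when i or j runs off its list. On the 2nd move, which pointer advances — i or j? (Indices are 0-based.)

[i=0,j=0] 3<4 → i++
[i=1,j=0] 5>4 → j++

j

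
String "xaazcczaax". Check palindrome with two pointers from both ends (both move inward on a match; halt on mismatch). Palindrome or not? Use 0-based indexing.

[0,9] 'x'=='x' → l++,r--
[1,8] 'a'=='a' → l++,r--
[2,7] 'a'=='a' → l++,r--
[3,6] 'z'=='z' → l++,r--
[4,5] 'c'=='c' → l++,r--

palindrome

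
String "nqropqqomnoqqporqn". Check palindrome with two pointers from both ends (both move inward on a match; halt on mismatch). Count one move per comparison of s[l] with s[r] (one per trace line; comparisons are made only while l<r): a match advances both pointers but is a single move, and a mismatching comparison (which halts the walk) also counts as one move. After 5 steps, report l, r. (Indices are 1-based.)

[1,18] 'n'=='n' → l++,r--
[2,17] 'q'=='q' → l++,r--
[3,16] 'r'=='r' → l++,r--
[4,15] 'o'=='o' → l++,r--
[5,14] 'p'=='p' → l++,r--

l=6, r=13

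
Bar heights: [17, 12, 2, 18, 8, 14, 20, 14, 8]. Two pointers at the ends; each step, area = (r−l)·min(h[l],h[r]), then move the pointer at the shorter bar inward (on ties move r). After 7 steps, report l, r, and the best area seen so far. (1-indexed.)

l=6, r=7, best area=102

l=1 r=9: min(17,8)*8=64 best=64 *, r--
l=1 r=8: min(17,14)*7=98 best=98 *, r--
l=1 r=7: min(17,20)*6=102 best=102 *, l++
l=2 r=7: min(12,20)*5=60 best=102, l++
l=3 r=7: min(2,20)*4=8 best=102, l++
l=4 r=7: min(18,20)*3=54 best=102, l++
l=5 r=7: min(8,20)*2=16 best=102, l++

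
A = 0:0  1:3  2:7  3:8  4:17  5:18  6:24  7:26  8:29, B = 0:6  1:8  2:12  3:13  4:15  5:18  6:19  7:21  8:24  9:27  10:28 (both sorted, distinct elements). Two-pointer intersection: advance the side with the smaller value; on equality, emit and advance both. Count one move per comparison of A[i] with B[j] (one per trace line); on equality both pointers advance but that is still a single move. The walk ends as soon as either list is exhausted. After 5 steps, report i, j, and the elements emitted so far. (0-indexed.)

[i=0,j=0] 0<6 → i++
[i=1,j=0] 3<6 → i++
[i=2,j=0] 7>6 → j++
[i=2,j=1] 7<8 → i++
[i=3,j=1] 8==8 emit → i++,j++

i=4, j=2, emitted=[8]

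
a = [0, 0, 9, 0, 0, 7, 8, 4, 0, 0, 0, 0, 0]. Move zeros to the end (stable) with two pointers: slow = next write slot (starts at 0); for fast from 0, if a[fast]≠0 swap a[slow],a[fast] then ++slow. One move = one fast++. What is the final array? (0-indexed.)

slow=0 fast=0: a[fast]=0, fast++
slow=0 fast=1: a[fast]=0, fast++
slow=0 fast=2: a[fast]=9≠0 swap→a[0]=9, slow++,fast++
slow=1 fast=3: a[fast]=0, fast++
slow=1 fast=4: a[fast]=0, fast++
slow=1 fast=5: a[fast]=7≠0 swap→a[1]=7, slow++,fast++
slow=2 fast=6: a[fast]=8≠0 swap→a[2]=8, slow++,fast++
slow=3 fast=7: a[fast]=4≠0 swap→a[3]=4, slow++,fast++
slow=4 fast=8: a[fast]=0, fast++
slow=4 fast=9: a[fast]=0, fast++
slow=4 fast=10: a[fast]=0, fast++
slow=4 fast=11: a[fast]=0, fast++
slow=4 fast=12: a[fast]=0, fast++

[9, 7, 8, 4, 0, 0, 0, 0, 0, 0, 0, 0, 0]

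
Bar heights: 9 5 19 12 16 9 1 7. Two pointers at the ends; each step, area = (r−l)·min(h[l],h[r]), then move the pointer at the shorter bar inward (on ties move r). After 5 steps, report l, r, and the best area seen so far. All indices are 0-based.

l=2, r=4, best area=49

[0,7] min(9,7)*7=49 best=49 * → r--
[0,6] min(9,1)*6=6 best=49 → r--
[0,5] min(9,9)*5=45 best=49 → r--
[0,4] min(9,16)*4=36 best=49 → l++
[1,4] min(5,16)*3=15 best=49 → l++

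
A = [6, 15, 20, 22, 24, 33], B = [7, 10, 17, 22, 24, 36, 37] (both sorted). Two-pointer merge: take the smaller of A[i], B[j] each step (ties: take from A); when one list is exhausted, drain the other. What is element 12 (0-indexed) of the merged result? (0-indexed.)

[i=0,j=0] A[i]=6<=B[j]=7 take 6 → i++
[i=1,j=0] A[i]=15>B[j]=7 take 7 → j++
[i=1,j=1] A[i]=15>B[j]=10 take 10 → j++
[i=1,j=2] A[i]=15<=B[j]=17 take 15 → i++
[i=2,j=2] A[i]=20>B[j]=17 take 17 → j++
[i=2,j=3] A[i]=20<=B[j]=22 take 20 → i++
[i=3,j=3] A[i]=22<=B[j]=22 take 22 → i++
[i=4,j=3] A[i]=24>B[j]=22 take 22 → j++
[i=4,j=4] A[i]=24<=B[j]=24 take 24 → i++
[i=5,j=4] A[i]=33>B[j]=24 take 24 → j++
[i=5,j=5] A[i]=33<=B[j]=36 take 33 → i++
[i=6,j=5] A done, take B[j]=36 → j++
[i=6,j=6] A done, take B[j]=37 → j++

merged[12] = 37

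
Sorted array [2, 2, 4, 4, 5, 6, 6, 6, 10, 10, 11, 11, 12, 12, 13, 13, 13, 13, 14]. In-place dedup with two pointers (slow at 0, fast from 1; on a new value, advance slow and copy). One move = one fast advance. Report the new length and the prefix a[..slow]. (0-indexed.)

slow=0 fast=1: a[fast]=2=a[slow] dup, fast++
slow=0 fast=2: a[fast]=4≠a[slow]=2 write a[1]=4, slow++,fast++
slow=1 fast=3: a[fast]=4=a[slow] dup, fast++
slow=1 fast=4: a[fast]=5≠a[slow]=4 write a[2]=5, slow++,fast++
slow=2 fast=5: a[fast]=6≠a[slow]=5 write a[3]=6, slow++,fast++
slow=3 fast=6: a[fast]=6=a[slow] dup, fast++
slow=3 fast=7: a[fast]=6=a[slow] dup, fast++
slow=3 fast=8: a[fast]=10≠a[slow]=6 write a[4]=10, slow++,fast++
slow=4 fast=9: a[fast]=10=a[slow] dup, fast++
slow=4 fast=10: a[fast]=11≠a[slow]=10 write a[5]=11, slow++,fast++
slow=5 fast=11: a[fast]=11=a[slow] dup, fast++
slow=5 fast=12: a[fast]=12≠a[slow]=11 write a[6]=12, slow++,fast++
slow=6 fast=13: a[fast]=12=a[slow] dup, fast++
slow=6 fast=14: a[fast]=13≠a[slow]=12 write a[7]=13, slow++,fast++
slow=7 fast=15: a[fast]=13=a[slow] dup, fast++
slow=7 fast=16: a[fast]=13=a[slow] dup, fast++
slow=7 fast=17: a[fast]=13=a[slow] dup, fast++
slow=7 fast=18: a[fast]=14≠a[slow]=13 write a[8]=14, slow++,fast++

length 9; prefix = [2, 4, 5, 6, 10, 11, 12, 13, 14]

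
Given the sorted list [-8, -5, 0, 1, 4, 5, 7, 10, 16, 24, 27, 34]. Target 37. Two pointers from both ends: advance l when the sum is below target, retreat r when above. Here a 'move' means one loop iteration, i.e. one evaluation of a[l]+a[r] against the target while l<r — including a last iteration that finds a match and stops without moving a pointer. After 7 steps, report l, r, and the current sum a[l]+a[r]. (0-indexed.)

l=6, r=10, sum=34

l=0 r=11: -8+34=26 <37, l++
l=1 r=11: -5+34=29 <37, l++
l=2 r=11: 0+34=34 <37, l++
l=3 r=11: 1+34=35 <37, l++
l=4 r=11: 4+34=38 >37, r--
l=4 r=10: 4+27=31 <37, l++
l=5 r=10: 5+27=32 <37, l++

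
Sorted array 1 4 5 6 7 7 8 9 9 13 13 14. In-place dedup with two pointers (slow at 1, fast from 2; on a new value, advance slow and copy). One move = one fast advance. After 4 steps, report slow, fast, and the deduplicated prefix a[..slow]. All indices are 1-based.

slow=5, fast=6, prefix=[1, 4, 5, 6, 7]

slow=1 fast=2: a[fast]=4≠a[slow]=1 write a[2]=4, slow++,fast++
slow=2 fast=3: a[fast]=5≠a[slow]=4 write a[3]=5, slow++,fast++
slow=3 fast=4: a[fast]=6≠a[slow]=5 write a[4]=6, slow++,fast++
slow=4 fast=5: a[fast]=7≠a[slow]=6 write a[5]=7, slow++,fast++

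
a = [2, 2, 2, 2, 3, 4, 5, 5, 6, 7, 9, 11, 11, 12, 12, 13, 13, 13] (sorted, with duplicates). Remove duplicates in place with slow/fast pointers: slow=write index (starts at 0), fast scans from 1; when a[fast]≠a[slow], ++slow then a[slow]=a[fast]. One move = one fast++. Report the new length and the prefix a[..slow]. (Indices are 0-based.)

slow=0 fast=1: a[fast]=2=a[slow] dup, fast++
slow=0 fast=2: a[fast]=2=a[slow] dup, fast++
slow=0 fast=3: a[fast]=2=a[slow] dup, fast++
slow=0 fast=4: a[fast]=3≠a[slow]=2 write a[1]=3, slow++,fast++
slow=1 fast=5: a[fast]=4≠a[slow]=3 write a[2]=4, slow++,fast++
slow=2 fast=6: a[fast]=5≠a[slow]=4 write a[3]=5, slow++,fast++
slow=3 fast=7: a[fast]=5=a[slow] dup, fast++
slow=3 fast=8: a[fast]=6≠a[slow]=5 write a[4]=6, slow++,fast++
slow=4 fast=9: a[fast]=7≠a[slow]=6 write a[5]=7, slow++,fast++
slow=5 fast=10: a[fast]=9≠a[slow]=7 write a[6]=9, slow++,fast++
slow=6 fast=11: a[fast]=11≠a[slow]=9 write a[7]=11, slow++,fast++
slow=7 fast=12: a[fast]=11=a[slow] dup, fast++
slow=7 fast=13: a[fast]=12≠a[slow]=11 write a[8]=12, slow++,fast++
slow=8 fast=14: a[fast]=12=a[slow] dup, fast++
slow=8 fast=15: a[fast]=13≠a[slow]=12 write a[9]=13, slow++,fast++
slow=9 fast=16: a[fast]=13=a[slow] dup, fast++
slow=9 fast=17: a[fast]=13=a[slow] dup, fast++

length 10; prefix = [2, 3, 4, 5, 6, 7, 9, 11, 12, 13]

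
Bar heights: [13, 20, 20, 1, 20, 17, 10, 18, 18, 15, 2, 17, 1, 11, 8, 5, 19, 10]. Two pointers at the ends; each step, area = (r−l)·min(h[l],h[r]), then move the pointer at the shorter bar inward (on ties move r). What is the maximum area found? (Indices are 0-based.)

max area = 285

[0,17] min(13,10)*17=170 best=170 * → r--
[0,16] min(13,19)*16=208 best=208 * → l++
[1,16] min(20,19)*15=285 best=285 * → r--
[1,15] min(20,5)*14=70 best=285 → r--
[1,14] min(20,8)*13=104 best=285 → r--
[1,13] min(20,11)*12=132 best=285 → r--
[1,12] min(20,1)*11=11 best=285 → r--
[1,11] min(20,17)*10=170 best=285 → r--
[1,10] min(20,2)*9=18 best=285 → r--
[1,9] min(20,15)*8=120 best=285 → r--
[1,8] min(20,18)*7=126 best=285 → r--
[1,7] min(20,18)*6=108 best=285 → r--
[1,6] min(20,10)*5=50 best=285 → r--
[1,5] min(20,17)*4=68 best=285 → r--
[1,4] min(20,20)*3=60 best=285 → r--
[1,3] min(20,1)*2=2 best=285 → r--
[1,2] min(20,20)*1=20 best=285 → r--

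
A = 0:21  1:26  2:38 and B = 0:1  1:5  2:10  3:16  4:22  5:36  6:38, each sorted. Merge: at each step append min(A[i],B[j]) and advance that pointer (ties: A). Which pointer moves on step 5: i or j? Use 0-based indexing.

i

[i=0,j=0] A[i]=21>B[j]=1 take 1 → j++
[i=0,j=1] A[i]=21>B[j]=5 take 5 → j++
[i=0,j=2] A[i]=21>B[j]=10 take 10 → j++
[i=0,j=3] A[i]=21>B[j]=16 take 16 → j++
[i=0,j=4] A[i]=21<=B[j]=22 take 21 → i++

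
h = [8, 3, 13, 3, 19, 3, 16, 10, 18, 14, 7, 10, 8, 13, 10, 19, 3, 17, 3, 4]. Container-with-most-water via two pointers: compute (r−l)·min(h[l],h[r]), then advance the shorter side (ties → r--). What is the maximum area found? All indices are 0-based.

max area = 221

[0,19] min(8,4)*19=76 best=76 * → r--
[0,18] min(8,3)*18=54 best=76 → r--
[0,17] min(8,17)*17=136 best=136 * → l++
[1,17] min(3,17)*16=48 best=136 → l++
[2,17] min(13,17)*15=195 best=195 * → l++
[3,17] min(3,17)*14=42 best=195 → l++
[4,17] min(19,17)*13=221 best=221 * → r--
[4,16] min(19,3)*12=36 best=221 → r--
[4,15] min(19,19)*11=209 best=221 → r--
[4,14] min(19,10)*10=100 best=221 → r--
[4,13] min(19,13)*9=117 best=221 → r--
[4,12] min(19,8)*8=64 best=221 → r--
[4,11] min(19,10)*7=70 best=221 → r--
[4,10] min(19,7)*6=42 best=221 → r--
[4,9] min(19,14)*5=70 best=221 → r--
[4,8] min(19,18)*4=72 best=221 → r--
[4,7] min(19,10)*3=30 best=221 → r--
[4,6] min(19,16)*2=32 best=221 → r--
[4,5] min(19,3)*1=3 best=221 → r--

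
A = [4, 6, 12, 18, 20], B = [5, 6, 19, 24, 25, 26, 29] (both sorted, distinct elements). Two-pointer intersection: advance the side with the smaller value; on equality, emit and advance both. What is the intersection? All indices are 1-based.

intersection = [6]

[i=1,j=1] 4<5 → i++
[i=2,j=1] 6>5 → j++
[i=2,j=2] 6==6 emit → i++,j++
[i=3,j=3] 12<19 → i++
[i=4,j=3] 18<19 → i++
[i=5,j=3] 20>19 → j++
[i=5,j=4] 20<24 → i++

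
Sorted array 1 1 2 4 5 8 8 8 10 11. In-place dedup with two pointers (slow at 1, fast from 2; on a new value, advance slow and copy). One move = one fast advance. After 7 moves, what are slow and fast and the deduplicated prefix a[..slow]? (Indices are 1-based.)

(s=1,f=2) a[fast]=1=a[slow] dup → fast++
(s=1,f=3) a[fast]=2≠a[slow]=1 write a[2]=2 → slow++,fast++
(s=2,f=4) a[fast]=4≠a[slow]=2 write a[3]=4 → slow++,fast++
(s=3,f=5) a[fast]=5≠a[slow]=4 write a[4]=5 → slow++,fast++
(s=4,f=6) a[fast]=8≠a[slow]=5 write a[5]=8 → slow++,fast++
(s=5,f=7) a[fast]=8=a[slow] dup → fast++
(s=5,f=8) a[fast]=8=a[slow] dup → fast++

slow=5, fast=9, prefix=[1, 2, 4, 5, 8]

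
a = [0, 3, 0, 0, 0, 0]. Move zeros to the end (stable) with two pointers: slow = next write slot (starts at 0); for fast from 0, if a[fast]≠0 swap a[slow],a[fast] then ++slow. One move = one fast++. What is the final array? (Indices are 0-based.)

slow=0 fast=0: a[fast]=0, fast++
slow=0 fast=1: a[fast]=3≠0 swap→a[0]=3, slow++,fast++
slow=1 fast=2: a[fast]=0, fast++
slow=1 fast=3: a[fast]=0, fast++
slow=1 fast=4: a[fast]=0, fast++
slow=1 fast=5: a[fast]=0, fast++

[3, 0, 0, 0, 0, 0]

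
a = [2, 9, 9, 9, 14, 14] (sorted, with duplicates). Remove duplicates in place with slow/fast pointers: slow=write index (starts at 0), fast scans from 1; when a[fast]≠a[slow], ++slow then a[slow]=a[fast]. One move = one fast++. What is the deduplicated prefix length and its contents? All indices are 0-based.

length 3; prefix = [2, 9, 14]

(s=0,f=1) a[fast]=9≠a[slow]=2 write a[1]=9 → slow++,fast++
(s=1,f=2) a[fast]=9=a[slow] dup → fast++
(s=1,f=3) a[fast]=9=a[slow] dup → fast++
(s=1,f=4) a[fast]=14≠a[slow]=9 write a[2]=14 → slow++,fast++
(s=2,f=5) a[fast]=14=a[slow] dup → fast++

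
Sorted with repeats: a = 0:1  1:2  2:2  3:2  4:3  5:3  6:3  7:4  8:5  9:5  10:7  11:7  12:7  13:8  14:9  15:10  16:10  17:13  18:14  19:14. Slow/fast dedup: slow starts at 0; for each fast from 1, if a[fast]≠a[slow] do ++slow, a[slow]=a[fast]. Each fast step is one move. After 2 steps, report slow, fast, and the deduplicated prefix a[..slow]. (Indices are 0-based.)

slow=0 fast=1: a[fast]=2≠a[slow]=1 write a[1]=2, slow++,fast++
slow=1 fast=2: a[fast]=2=a[slow] dup, fast++

slow=1, fast=3, prefix=[1, 2]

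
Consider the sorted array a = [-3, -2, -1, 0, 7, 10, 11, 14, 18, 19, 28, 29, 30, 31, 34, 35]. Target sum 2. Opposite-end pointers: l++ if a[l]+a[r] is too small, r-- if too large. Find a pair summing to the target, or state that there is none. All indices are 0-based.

no pair

[0,15] -3+35=32 >2 → r--
[0,14] -3+34=31 >2 → r--
[0,13] -3+31=28 >2 → r--
[0,12] -3+30=27 >2 → r--
[0,11] -3+29=26 >2 → r--
[0,10] -3+28=25 >2 → r--
[0,9] -3+19=16 >2 → r--
[0,8] -3+18=15 >2 → r--
[0,7] -3+14=11 >2 → r--
[0,6] -3+11=8 >2 → r--
[0,5] -3+10=7 >2 → r--
[0,4] -3+7=4 >2 → r--
[0,3] -3+0=-3 <2 → l++
[1,3] -2+0=-2 <2 → l++
[2,3] -1+0=-1 <2 → l++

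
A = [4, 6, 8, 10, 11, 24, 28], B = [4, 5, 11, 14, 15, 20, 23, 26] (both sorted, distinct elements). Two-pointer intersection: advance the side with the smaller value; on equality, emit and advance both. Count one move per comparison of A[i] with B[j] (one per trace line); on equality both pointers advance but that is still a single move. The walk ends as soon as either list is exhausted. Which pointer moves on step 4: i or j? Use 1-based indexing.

i=1 j=1: 4==4 emit, i++,j++
i=2 j=2: 6>5, j++
i=2 j=3: 6<11, i++
i=3 j=3: 8<11, i++

i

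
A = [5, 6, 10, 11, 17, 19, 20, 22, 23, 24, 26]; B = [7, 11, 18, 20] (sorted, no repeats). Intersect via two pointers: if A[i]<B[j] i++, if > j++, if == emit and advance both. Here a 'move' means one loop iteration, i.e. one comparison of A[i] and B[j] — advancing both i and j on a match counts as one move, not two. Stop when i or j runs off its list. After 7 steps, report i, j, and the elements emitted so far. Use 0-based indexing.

i=5, j=3, emitted=[11]

[i=0,j=0] 5<7 → i++
[i=1,j=0] 6<7 → i++
[i=2,j=0] 10>7 → j++
[i=2,j=1] 10<11 → i++
[i=3,j=1] 11==11 emit → i++,j++
[i=4,j=2] 17<18 → i++
[i=5,j=2] 19>18 → j++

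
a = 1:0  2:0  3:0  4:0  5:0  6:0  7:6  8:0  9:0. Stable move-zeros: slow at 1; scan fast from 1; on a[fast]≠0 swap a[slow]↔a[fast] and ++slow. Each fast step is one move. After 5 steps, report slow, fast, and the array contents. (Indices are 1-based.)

(s=1,f=1) a[fast]=0 → fast++
(s=1,f=2) a[fast]=0 → fast++
(s=1,f=3) a[fast]=0 → fast++
(s=1,f=4) a[fast]=0 → fast++
(s=1,f=5) a[fast]=0 → fast++

slow=1, fast=6, a=[0, 0, 0, 0, 0, 0, 6, 0, 0]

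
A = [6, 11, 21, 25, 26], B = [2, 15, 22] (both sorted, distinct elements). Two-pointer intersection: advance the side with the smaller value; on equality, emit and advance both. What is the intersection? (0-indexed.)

intersection = []

[i=0,j=0] 6>2 → j++
[i=0,j=1] 6<15 → i++
[i=1,j=1] 11<15 → i++
[i=2,j=1] 21>15 → j++
[i=2,j=2] 21<22 → i++
[i=3,j=2] 25>22 → j++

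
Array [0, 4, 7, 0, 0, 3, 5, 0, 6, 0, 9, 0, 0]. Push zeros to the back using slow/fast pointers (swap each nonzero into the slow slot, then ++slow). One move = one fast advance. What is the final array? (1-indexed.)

[4, 7, 3, 5, 6, 9, 0, 0, 0, 0, 0, 0, 0]

(s=1,f=1) a[fast]=0 → fast++
(s=1,f=2) a[fast]=4≠0 swap→a[1]=4 → slow++,fast++
(s=2,f=3) a[fast]=7≠0 swap→a[2]=7 → slow++,fast++
(s=3,f=4) a[fast]=0 → fast++
(s=3,f=5) a[fast]=0 → fast++
(s=3,f=6) a[fast]=3≠0 swap→a[3]=3 → slow++,fast++
(s=4,f=7) a[fast]=5≠0 swap→a[4]=5 → slow++,fast++
(s=5,f=8) a[fast]=0 → fast++
(s=5,f=9) a[fast]=6≠0 swap→a[5]=6 → slow++,fast++
(s=6,f=10) a[fast]=0 → fast++
(s=6,f=11) a[fast]=9≠0 swap→a[6]=9 → slow++,fast++
(s=7,f=12) a[fast]=0 → fast++
(s=7,f=13) a[fast]=0 → fast++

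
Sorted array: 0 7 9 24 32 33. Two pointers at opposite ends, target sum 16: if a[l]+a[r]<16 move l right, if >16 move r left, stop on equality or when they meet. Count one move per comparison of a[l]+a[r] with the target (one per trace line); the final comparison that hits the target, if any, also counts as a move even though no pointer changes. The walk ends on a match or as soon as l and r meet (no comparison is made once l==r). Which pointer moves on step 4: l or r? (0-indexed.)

l

l=0 r=5: 0+33=33 >16, r--
l=0 r=4: 0+32=32 >16, r--
l=0 r=3: 0+24=24 >16, r--
l=0 r=2: 0+9=9 <16, l++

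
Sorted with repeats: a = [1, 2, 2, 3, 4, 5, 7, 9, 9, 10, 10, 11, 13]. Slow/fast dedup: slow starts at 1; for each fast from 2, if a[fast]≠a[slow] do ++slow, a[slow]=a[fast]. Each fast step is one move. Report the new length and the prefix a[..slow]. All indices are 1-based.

slow=1 fast=2: a[fast]=2≠a[slow]=1 write a[2]=2, slow++,fast++
slow=2 fast=3: a[fast]=2=a[slow] dup, fast++
slow=2 fast=4: a[fast]=3≠a[slow]=2 write a[3]=3, slow++,fast++
slow=3 fast=5: a[fast]=4≠a[slow]=3 write a[4]=4, slow++,fast++
slow=4 fast=6: a[fast]=5≠a[slow]=4 write a[5]=5, slow++,fast++
slow=5 fast=7: a[fast]=7≠a[slow]=5 write a[6]=7, slow++,fast++
slow=6 fast=8: a[fast]=9≠a[slow]=7 write a[7]=9, slow++,fast++
slow=7 fast=9: a[fast]=9=a[slow] dup, fast++
slow=7 fast=10: a[fast]=10≠a[slow]=9 write a[8]=10, slow++,fast++
slow=8 fast=11: a[fast]=10=a[slow] dup, fast++
slow=8 fast=12: a[fast]=11≠a[slow]=10 write a[9]=11, slow++,fast++
slow=9 fast=13: a[fast]=13≠a[slow]=11 write a[10]=13, slow++,fast++

length 10; prefix = [1, 2, 3, 4, 5, 7, 9, 10, 11, 13]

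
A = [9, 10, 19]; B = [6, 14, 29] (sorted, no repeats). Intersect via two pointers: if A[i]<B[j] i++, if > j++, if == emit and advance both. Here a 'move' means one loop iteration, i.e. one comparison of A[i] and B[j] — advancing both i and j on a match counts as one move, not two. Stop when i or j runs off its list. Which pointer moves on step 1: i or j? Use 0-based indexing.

j

i=0 j=0: 9>6, j++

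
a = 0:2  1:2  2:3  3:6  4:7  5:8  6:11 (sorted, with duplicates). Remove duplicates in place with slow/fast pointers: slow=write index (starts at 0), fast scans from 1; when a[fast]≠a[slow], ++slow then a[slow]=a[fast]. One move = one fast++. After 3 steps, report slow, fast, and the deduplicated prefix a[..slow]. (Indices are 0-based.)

slow=2, fast=4, prefix=[2, 3, 6]

(s=0,f=1) a[fast]=2=a[slow] dup → fast++
(s=0,f=2) a[fast]=3≠a[slow]=2 write a[1]=3 → slow++,fast++
(s=1,f=3) a[fast]=6≠a[slow]=3 write a[2]=6 → slow++,fast++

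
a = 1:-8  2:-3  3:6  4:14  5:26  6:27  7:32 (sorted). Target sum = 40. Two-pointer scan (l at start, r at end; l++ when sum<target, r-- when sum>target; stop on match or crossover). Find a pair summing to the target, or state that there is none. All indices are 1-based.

(14, 26)

l=1 r=7: -8+32=24 <40, l++
l=2 r=7: -3+32=29 <40, l++
l=3 r=7: 6+32=38 <40, l++
l=4 r=7: 14+32=46 >40, r--
l=4 r=6: 14+27=41 >40, r--
l=4 r=5: 14+26=40, found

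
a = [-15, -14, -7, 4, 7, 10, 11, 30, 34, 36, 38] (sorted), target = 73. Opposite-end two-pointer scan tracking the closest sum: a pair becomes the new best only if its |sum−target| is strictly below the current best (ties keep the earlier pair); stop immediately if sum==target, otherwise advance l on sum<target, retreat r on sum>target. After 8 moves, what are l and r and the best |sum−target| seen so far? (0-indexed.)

l=0 r=10: -15+38=23 d=50 *, l++
l=1 r=10: -14+38=24 d=49 *, l++
l=2 r=10: -7+38=31 d=42 *, l++
l=3 r=10: 4+38=42 d=31 *, l++
l=4 r=10: 7+38=45 d=28 *, l++
l=5 r=10: 10+38=48 d=25 *, l++
l=6 r=10: 11+38=49 d=24 *, l++
l=7 r=10: 30+38=68 d=5 *, l++

l=8, r=10, best |Δ|=5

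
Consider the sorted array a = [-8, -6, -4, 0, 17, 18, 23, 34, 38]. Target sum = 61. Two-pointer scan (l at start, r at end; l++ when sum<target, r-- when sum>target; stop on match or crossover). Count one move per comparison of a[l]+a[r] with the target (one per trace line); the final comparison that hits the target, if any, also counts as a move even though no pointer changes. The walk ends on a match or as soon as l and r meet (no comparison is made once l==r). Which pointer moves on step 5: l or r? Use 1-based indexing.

l=1 r=9: -8+38=30 <61, l++
l=2 r=9: -6+38=32 <61, l++
l=3 r=9: -4+38=34 <61, l++
l=4 r=9: 0+38=38 <61, l++
l=5 r=9: 17+38=55 <61, l++

l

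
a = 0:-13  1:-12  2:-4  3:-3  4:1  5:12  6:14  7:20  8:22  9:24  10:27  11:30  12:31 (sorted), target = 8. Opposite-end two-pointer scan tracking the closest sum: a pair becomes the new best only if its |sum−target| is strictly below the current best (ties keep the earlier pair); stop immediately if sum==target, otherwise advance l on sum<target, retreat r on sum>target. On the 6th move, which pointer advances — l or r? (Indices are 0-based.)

l

l=0 r=12: -13+31=18 d=10 *, r--
l=0 r=11: -13+30=17 d=9 *, r--
l=0 r=10: -13+27=14 d=6 *, r--
l=0 r=9: -13+24=11 d=3 *, r--
l=0 r=8: -13+22=9 d=1 *, r--
l=0 r=7: -13+20=7 d=1, l++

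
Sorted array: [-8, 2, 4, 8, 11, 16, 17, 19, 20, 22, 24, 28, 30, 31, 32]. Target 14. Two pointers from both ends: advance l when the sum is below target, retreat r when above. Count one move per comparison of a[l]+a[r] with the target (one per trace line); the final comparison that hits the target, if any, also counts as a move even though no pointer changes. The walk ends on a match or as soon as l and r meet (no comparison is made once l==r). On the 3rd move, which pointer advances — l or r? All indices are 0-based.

[0,14] -8+32=24 >14 → r--
[0,13] -8+31=23 >14 → r--
[0,12] -8+30=22 >14 → r--

r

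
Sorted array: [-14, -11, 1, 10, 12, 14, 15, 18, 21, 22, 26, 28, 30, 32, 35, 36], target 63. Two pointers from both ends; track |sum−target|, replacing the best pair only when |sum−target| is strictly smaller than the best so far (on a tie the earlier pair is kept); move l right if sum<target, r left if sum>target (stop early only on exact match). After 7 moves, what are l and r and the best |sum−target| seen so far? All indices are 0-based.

l=7, r=15, best |Δ|=12

[0,15] -14+36=22 d=41 * → l++
[1,15] -11+36=25 d=38 * → l++
[2,15] 1+36=37 d=26 * → l++
[3,15] 10+36=46 d=17 * → l++
[4,15] 12+36=48 d=15 * → l++
[5,15] 14+36=50 d=13 * → l++
[6,15] 15+36=51 d=12 * → l++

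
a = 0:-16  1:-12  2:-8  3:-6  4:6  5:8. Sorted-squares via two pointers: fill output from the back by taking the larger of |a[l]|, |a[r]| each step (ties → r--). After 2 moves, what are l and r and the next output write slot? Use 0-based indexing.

l=2, r=5, next write slot=3

[0,5] |-16|>|8| out[5]=256 → l++
[1,5] |-12|>|8| out[4]=144 → l++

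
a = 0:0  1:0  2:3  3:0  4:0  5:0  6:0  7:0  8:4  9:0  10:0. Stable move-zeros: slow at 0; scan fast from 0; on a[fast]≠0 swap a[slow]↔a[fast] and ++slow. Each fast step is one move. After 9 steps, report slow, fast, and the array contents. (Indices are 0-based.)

slow=0 fast=0: a[fast]=0, fast++
slow=0 fast=1: a[fast]=0, fast++
slow=0 fast=2: a[fast]=3≠0 swap→a[0]=3, slow++,fast++
slow=1 fast=3: a[fast]=0, fast++
slow=1 fast=4: a[fast]=0, fast++
slow=1 fast=5: a[fast]=0, fast++
slow=1 fast=6: a[fast]=0, fast++
slow=1 fast=7: a[fast]=0, fast++
slow=1 fast=8: a[fast]=4≠0 swap→a[1]=4, slow++,fast++

slow=2, fast=9, a=[3, 4, 0, 0, 0, 0, 0, 0, 0, 0, 0]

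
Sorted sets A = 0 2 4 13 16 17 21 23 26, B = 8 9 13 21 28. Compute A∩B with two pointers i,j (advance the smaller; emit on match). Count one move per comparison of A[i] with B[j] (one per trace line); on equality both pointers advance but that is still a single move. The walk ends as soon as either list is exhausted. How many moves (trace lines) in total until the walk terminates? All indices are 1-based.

11 moves

i=1 j=1: 0<8, i++
i=2 j=1: 2<8, i++
i=3 j=1: 4<8, i++
i=4 j=1: 13>8, j++
i=4 j=2: 13>9, j++
i=4 j=3: 13==13 emit, i++,j++
i=5 j=4: 16<21, i++
i=6 j=4: 17<21, i++
i=7 j=4: 21==21 emit, i++,j++
i=8 j=5: 23<28, i++
i=9 j=5: 26<28, i++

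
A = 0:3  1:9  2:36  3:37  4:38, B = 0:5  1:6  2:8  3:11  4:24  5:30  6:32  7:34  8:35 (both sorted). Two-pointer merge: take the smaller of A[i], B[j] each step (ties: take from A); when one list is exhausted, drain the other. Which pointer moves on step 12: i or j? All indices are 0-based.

i=0 j=0: A[i]=3<=B[j]=5 take 3, i++
i=1 j=0: A[i]=9>B[j]=5 take 5, j++
i=1 j=1: A[i]=9>B[j]=6 take 6, j++
i=1 j=2: A[i]=9>B[j]=8 take 8, j++
i=1 j=3: A[i]=9<=B[j]=11 take 9, i++
i=2 j=3: A[i]=36>B[j]=11 take 11, j++
i=2 j=4: A[i]=36>B[j]=24 take 24, j++
i=2 j=5: A[i]=36>B[j]=30 take 30, j++
i=2 j=6: A[i]=36>B[j]=32 take 32, j++
i=2 j=7: A[i]=36>B[j]=34 take 34, j++
i=2 j=8: A[i]=36>B[j]=35 take 35, j++
i=2 j=9: B done, take A[i]=36, i++

i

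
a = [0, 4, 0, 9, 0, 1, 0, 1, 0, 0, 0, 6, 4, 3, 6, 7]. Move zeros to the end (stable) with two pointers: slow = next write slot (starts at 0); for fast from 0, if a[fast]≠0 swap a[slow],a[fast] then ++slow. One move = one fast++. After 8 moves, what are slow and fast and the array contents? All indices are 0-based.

(s=0,f=0) a[fast]=0 → fast++
(s=0,f=1) a[fast]=4≠0 swap→a[0]=4 → slow++,fast++
(s=1,f=2) a[fast]=0 → fast++
(s=1,f=3) a[fast]=9≠0 swap→a[1]=9 → slow++,fast++
(s=2,f=4) a[fast]=0 → fast++
(s=2,f=5) a[fast]=1≠0 swap→a[2]=1 → slow++,fast++
(s=3,f=6) a[fast]=0 → fast++
(s=3,f=7) a[fast]=1≠0 swap→a[3]=1 → slow++,fast++

slow=4, fast=8, a=[4, 9, 1, 1, 0, 0, 0, 0, 0, 0, 0, 6, 4, 3, 6, 7]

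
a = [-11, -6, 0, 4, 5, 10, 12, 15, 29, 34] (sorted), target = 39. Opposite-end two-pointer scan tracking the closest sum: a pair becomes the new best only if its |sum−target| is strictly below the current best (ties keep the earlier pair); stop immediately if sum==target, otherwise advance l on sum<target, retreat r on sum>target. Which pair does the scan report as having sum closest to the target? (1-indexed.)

pair (5, 34) with sum 39 (|Δ|=0)

[1,10] -11+34=23 d=16 * → l++
[2,10] -6+34=28 d=11 * → l++
[3,10] 0+34=34 d=5 * → l++
[4,10] 4+34=38 d=1 * → l++
[5,10] 5+34=39 d=0 * → stop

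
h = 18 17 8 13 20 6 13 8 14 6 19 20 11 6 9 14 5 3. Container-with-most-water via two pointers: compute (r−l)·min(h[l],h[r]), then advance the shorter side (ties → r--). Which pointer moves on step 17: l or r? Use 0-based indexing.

l=0 r=17: min(18,3)*17=51 best=51 *, r--
l=0 r=16: min(18,5)*16=80 best=80 *, r--
l=0 r=15: min(18,14)*15=210 best=210 *, r--
l=0 r=14: min(18,9)*14=126 best=210, r--
l=0 r=13: min(18,6)*13=78 best=210, r--
l=0 r=12: min(18,11)*12=132 best=210, r--
l=0 r=11: min(18,20)*11=198 best=210, l++
l=1 r=11: min(17,20)*10=170 best=210, l++
l=2 r=11: min(8,20)*9=72 best=210, l++
l=3 r=11: min(13,20)*8=104 best=210, l++
l=4 r=11: min(20,20)*7=140 best=210, r--
l=4 r=10: min(20,19)*6=114 best=210, r--
l=4 r=9: min(20,6)*5=30 best=210, r--
l=4 r=8: min(20,14)*4=56 best=210, r--
l=4 r=7: min(20,8)*3=24 best=210, r--
l=4 r=6: min(20,13)*2=26 best=210, r--
l=4 r=5: min(20,6)*1=6 best=210, r--

r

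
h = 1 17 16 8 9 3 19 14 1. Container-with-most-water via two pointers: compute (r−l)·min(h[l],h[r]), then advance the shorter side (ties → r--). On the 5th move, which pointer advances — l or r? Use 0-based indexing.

l

l=0 r=8: min(1,1)*8=8 best=8 *, r--
l=0 r=7: min(1,14)*7=7 best=8, l++
l=1 r=7: min(17,14)*6=84 best=84 *, r--
l=1 r=6: min(17,19)*5=85 best=85 *, l++
l=2 r=6: min(16,19)*4=64 best=85, l++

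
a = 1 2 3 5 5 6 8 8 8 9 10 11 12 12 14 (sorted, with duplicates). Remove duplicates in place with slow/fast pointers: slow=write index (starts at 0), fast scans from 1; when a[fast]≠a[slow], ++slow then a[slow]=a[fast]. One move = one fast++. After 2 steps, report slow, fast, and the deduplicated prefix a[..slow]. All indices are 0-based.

slow=0 fast=1: a[fast]=2≠a[slow]=1 write a[1]=2, slow++,fast++
slow=1 fast=2: a[fast]=3≠a[slow]=2 write a[2]=3, slow++,fast++

slow=2, fast=3, prefix=[1, 2, 3]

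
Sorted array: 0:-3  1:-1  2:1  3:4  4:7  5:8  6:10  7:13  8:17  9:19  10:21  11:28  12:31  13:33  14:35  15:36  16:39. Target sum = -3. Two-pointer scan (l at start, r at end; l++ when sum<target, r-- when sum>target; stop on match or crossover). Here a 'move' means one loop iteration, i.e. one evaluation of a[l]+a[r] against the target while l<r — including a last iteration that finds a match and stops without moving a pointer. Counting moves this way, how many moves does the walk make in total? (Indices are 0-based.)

16 moves

l=0 r=16: -3+39=36 >-3, r--
l=0 r=15: -3+36=33 >-3, r--
l=0 r=14: -3+35=32 >-3, r--
l=0 r=13: -3+33=30 >-3, r--
l=0 r=12: -3+31=28 >-3, r--
l=0 r=11: -3+28=25 >-3, r--
l=0 r=10: -3+21=18 >-3, r--
l=0 r=9: -3+19=16 >-3, r--
l=0 r=8: -3+17=14 >-3, r--
l=0 r=7: -3+13=10 >-3, r--
l=0 r=6: -3+10=7 >-3, r--
l=0 r=5: -3+8=5 >-3, r--
l=0 r=4: -3+7=4 >-3, r--
l=0 r=3: -3+4=1 >-3, r--
l=0 r=2: -3+1=-2 >-3, r--
l=0 r=1: -3+-1=-4 <-3, l++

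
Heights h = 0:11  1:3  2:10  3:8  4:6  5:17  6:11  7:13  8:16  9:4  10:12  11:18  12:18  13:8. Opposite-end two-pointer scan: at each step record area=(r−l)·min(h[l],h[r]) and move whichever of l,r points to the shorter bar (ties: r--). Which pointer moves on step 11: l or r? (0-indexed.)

l

[0,13] min(11,8)*13=104 best=104 * → r--
[0,12] min(11,18)*12=132 best=132 * → l++
[1,12] min(3,18)*11=33 best=132 → l++
[2,12] min(10,18)*10=100 best=132 → l++
[3,12] min(8,18)*9=72 best=132 → l++
[4,12] min(6,18)*8=48 best=132 → l++
[5,12] min(17,18)*7=119 best=132 → l++
[6,12] min(11,18)*6=66 best=132 → l++
[7,12] min(13,18)*5=65 best=132 → l++
[8,12] min(16,18)*4=64 best=132 → l++
[9,12] min(4,18)*3=12 best=132 → l++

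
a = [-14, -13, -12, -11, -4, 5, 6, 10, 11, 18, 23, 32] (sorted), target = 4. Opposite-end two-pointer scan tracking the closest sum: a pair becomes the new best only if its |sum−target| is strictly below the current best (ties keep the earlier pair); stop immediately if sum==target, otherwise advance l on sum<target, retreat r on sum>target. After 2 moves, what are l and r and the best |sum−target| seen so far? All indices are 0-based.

l=0, r=9, best |Δ|=5

[0,11] -14+32=18 d=14 * → r--
[0,10] -14+23=9 d=5 * → r--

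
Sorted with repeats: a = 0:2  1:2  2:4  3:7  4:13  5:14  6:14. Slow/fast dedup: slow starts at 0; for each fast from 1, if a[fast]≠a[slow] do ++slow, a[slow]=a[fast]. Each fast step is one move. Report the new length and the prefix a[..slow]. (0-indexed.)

length 5; prefix = [2, 4, 7, 13, 14]

slow=0 fast=1: a[fast]=2=a[slow] dup, fast++
slow=0 fast=2: a[fast]=4≠a[slow]=2 write a[1]=4, slow++,fast++
slow=1 fast=3: a[fast]=7≠a[slow]=4 write a[2]=7, slow++,fast++
slow=2 fast=4: a[fast]=13≠a[slow]=7 write a[3]=13, slow++,fast++
slow=3 fast=5: a[fast]=14≠a[slow]=13 write a[4]=14, slow++,fast++
slow=4 fast=6: a[fast]=14=a[slow] dup, fast++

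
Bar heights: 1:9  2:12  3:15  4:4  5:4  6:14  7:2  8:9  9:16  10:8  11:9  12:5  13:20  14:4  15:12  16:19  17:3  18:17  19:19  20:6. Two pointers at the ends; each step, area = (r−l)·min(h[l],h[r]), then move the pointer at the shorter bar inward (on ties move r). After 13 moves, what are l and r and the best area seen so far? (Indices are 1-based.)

l=13, r=19, best area=240

[1,20] min(9,6)*19=114 best=114 * → r--
[1,19] min(9,19)*18=162 best=162 * → l++
[2,19] min(12,19)*17=204 best=204 * → l++
[3,19] min(15,19)*16=240 best=240 * → l++
[4,19] min(4,19)*15=60 best=240 → l++
[5,19] min(4,19)*14=56 best=240 → l++
[6,19] min(14,19)*13=182 best=240 → l++
[7,19] min(2,19)*12=24 best=240 → l++
[8,19] min(9,19)*11=99 best=240 → l++
[9,19] min(16,19)*10=160 best=240 → l++
[10,19] min(8,19)*9=72 best=240 → l++
[11,19] min(9,19)*8=72 best=240 → l++
[12,19] min(5,19)*7=35 best=240 → l++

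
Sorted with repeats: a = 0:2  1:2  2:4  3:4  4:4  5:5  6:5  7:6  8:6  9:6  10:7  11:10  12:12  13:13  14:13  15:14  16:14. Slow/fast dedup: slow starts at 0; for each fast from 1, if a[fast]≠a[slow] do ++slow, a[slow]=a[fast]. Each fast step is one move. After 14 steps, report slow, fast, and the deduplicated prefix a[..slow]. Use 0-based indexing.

slow=0 fast=1: a[fast]=2=a[slow] dup, fast++
slow=0 fast=2: a[fast]=4≠a[slow]=2 write a[1]=4, slow++,fast++
slow=1 fast=3: a[fast]=4=a[slow] dup, fast++
slow=1 fast=4: a[fast]=4=a[slow] dup, fast++
slow=1 fast=5: a[fast]=5≠a[slow]=4 write a[2]=5, slow++,fast++
slow=2 fast=6: a[fast]=5=a[slow] dup, fast++
slow=2 fast=7: a[fast]=6≠a[slow]=5 write a[3]=6, slow++,fast++
slow=3 fast=8: a[fast]=6=a[slow] dup, fast++
slow=3 fast=9: a[fast]=6=a[slow] dup, fast++
slow=3 fast=10: a[fast]=7≠a[slow]=6 write a[4]=7, slow++,fast++
slow=4 fast=11: a[fast]=10≠a[slow]=7 write a[5]=10, slow++,fast++
slow=5 fast=12: a[fast]=12≠a[slow]=10 write a[6]=12, slow++,fast++
slow=6 fast=13: a[fast]=13≠a[slow]=12 write a[7]=13, slow++,fast++
slow=7 fast=14: a[fast]=13=a[slow] dup, fast++

slow=7, fast=15, prefix=[2, 4, 5, 6, 7, 10, 12, 13]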